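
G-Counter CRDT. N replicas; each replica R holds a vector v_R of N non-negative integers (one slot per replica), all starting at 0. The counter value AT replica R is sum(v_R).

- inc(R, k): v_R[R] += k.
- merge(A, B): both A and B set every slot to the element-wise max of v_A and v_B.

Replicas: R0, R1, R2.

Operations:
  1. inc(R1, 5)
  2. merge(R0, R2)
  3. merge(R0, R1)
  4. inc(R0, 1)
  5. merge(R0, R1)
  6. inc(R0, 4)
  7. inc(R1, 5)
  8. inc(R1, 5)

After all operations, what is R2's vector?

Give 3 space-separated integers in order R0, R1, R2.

Op 1: inc R1 by 5 -> R1=(0,5,0) value=5
Op 2: merge R0<->R2 -> R0=(0,0,0) R2=(0,0,0)
Op 3: merge R0<->R1 -> R0=(0,5,0) R1=(0,5,0)
Op 4: inc R0 by 1 -> R0=(1,5,0) value=6
Op 5: merge R0<->R1 -> R0=(1,5,0) R1=(1,5,0)
Op 6: inc R0 by 4 -> R0=(5,5,0) value=10
Op 7: inc R1 by 5 -> R1=(1,10,0) value=11
Op 8: inc R1 by 5 -> R1=(1,15,0) value=16

Answer: 0 0 0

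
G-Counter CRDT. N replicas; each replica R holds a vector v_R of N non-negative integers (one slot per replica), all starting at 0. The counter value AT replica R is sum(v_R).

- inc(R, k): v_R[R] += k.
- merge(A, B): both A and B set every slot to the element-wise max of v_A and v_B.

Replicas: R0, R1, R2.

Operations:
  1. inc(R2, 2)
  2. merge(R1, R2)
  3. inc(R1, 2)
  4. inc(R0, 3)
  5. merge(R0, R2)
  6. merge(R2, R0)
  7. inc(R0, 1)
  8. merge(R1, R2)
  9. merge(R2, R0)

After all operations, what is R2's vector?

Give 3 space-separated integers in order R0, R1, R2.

Op 1: inc R2 by 2 -> R2=(0,0,2) value=2
Op 2: merge R1<->R2 -> R1=(0,0,2) R2=(0,0,2)
Op 3: inc R1 by 2 -> R1=(0,2,2) value=4
Op 4: inc R0 by 3 -> R0=(3,0,0) value=3
Op 5: merge R0<->R2 -> R0=(3,0,2) R2=(3,0,2)
Op 6: merge R2<->R0 -> R2=(3,0,2) R0=(3,0,2)
Op 7: inc R0 by 1 -> R0=(4,0,2) value=6
Op 8: merge R1<->R2 -> R1=(3,2,2) R2=(3,2,2)
Op 9: merge R2<->R0 -> R2=(4,2,2) R0=(4,2,2)

Answer: 4 2 2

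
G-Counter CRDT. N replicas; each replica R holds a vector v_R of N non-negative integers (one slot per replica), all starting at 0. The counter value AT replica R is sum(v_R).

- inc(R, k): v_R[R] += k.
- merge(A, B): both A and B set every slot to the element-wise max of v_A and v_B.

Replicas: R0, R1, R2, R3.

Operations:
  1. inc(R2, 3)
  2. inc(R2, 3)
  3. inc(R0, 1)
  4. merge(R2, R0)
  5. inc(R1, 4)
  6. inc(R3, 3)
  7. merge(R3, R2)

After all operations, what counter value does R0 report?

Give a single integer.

Op 1: inc R2 by 3 -> R2=(0,0,3,0) value=3
Op 2: inc R2 by 3 -> R2=(0,0,6,0) value=6
Op 3: inc R0 by 1 -> R0=(1,0,0,0) value=1
Op 4: merge R2<->R0 -> R2=(1,0,6,0) R0=(1,0,6,0)
Op 5: inc R1 by 4 -> R1=(0,4,0,0) value=4
Op 6: inc R3 by 3 -> R3=(0,0,0,3) value=3
Op 7: merge R3<->R2 -> R3=(1,0,6,3) R2=(1,0,6,3)

Answer: 7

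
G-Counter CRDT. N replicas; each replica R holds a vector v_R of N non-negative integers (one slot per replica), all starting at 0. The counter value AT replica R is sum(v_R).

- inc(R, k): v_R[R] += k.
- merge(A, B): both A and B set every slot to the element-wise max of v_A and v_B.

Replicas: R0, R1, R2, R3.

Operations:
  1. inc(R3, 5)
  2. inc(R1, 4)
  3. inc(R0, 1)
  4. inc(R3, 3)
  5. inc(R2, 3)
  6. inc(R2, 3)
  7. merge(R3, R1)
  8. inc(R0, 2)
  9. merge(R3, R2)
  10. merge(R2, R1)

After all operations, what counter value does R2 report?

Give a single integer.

Answer: 18

Derivation:
Op 1: inc R3 by 5 -> R3=(0,0,0,5) value=5
Op 2: inc R1 by 4 -> R1=(0,4,0,0) value=4
Op 3: inc R0 by 1 -> R0=(1,0,0,0) value=1
Op 4: inc R3 by 3 -> R3=(0,0,0,8) value=8
Op 5: inc R2 by 3 -> R2=(0,0,3,0) value=3
Op 6: inc R2 by 3 -> R2=(0,0,6,0) value=6
Op 7: merge R3<->R1 -> R3=(0,4,0,8) R1=(0,4,0,8)
Op 8: inc R0 by 2 -> R0=(3,0,0,0) value=3
Op 9: merge R3<->R2 -> R3=(0,4,6,8) R2=(0,4,6,8)
Op 10: merge R2<->R1 -> R2=(0,4,6,8) R1=(0,4,6,8)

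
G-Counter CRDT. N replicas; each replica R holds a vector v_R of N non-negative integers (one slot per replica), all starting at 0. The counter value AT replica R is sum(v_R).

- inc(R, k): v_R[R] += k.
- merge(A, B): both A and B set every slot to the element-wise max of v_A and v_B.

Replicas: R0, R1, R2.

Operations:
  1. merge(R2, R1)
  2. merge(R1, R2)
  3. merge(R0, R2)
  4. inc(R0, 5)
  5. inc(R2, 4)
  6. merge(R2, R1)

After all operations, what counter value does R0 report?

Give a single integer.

Op 1: merge R2<->R1 -> R2=(0,0,0) R1=(0,0,0)
Op 2: merge R1<->R2 -> R1=(0,0,0) R2=(0,0,0)
Op 3: merge R0<->R2 -> R0=(0,0,0) R2=(0,0,0)
Op 4: inc R0 by 5 -> R0=(5,0,0) value=5
Op 5: inc R2 by 4 -> R2=(0,0,4) value=4
Op 6: merge R2<->R1 -> R2=(0,0,4) R1=(0,0,4)

Answer: 5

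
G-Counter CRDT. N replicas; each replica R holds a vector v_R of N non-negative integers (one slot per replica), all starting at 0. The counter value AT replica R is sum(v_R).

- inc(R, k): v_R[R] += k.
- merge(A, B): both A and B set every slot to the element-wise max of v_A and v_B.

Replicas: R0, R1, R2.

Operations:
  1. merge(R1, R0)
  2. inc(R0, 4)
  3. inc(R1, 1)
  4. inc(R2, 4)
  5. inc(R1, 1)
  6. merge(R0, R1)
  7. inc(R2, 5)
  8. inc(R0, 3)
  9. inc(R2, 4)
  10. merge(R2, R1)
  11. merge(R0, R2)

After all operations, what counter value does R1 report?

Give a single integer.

Op 1: merge R1<->R0 -> R1=(0,0,0) R0=(0,0,0)
Op 2: inc R0 by 4 -> R0=(4,0,0) value=4
Op 3: inc R1 by 1 -> R1=(0,1,0) value=1
Op 4: inc R2 by 4 -> R2=(0,0,4) value=4
Op 5: inc R1 by 1 -> R1=(0,2,0) value=2
Op 6: merge R0<->R1 -> R0=(4,2,0) R1=(4,2,0)
Op 7: inc R2 by 5 -> R2=(0,0,9) value=9
Op 8: inc R0 by 3 -> R0=(7,2,0) value=9
Op 9: inc R2 by 4 -> R2=(0,0,13) value=13
Op 10: merge R2<->R1 -> R2=(4,2,13) R1=(4,2,13)
Op 11: merge R0<->R2 -> R0=(7,2,13) R2=(7,2,13)

Answer: 19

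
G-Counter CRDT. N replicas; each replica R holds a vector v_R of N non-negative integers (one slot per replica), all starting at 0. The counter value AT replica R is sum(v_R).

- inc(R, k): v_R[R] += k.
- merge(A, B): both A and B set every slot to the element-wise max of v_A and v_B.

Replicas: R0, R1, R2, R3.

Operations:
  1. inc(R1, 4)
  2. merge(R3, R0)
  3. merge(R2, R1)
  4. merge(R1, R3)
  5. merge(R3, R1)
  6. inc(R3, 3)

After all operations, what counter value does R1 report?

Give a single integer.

Answer: 4

Derivation:
Op 1: inc R1 by 4 -> R1=(0,4,0,0) value=4
Op 2: merge R3<->R0 -> R3=(0,0,0,0) R0=(0,0,0,0)
Op 3: merge R2<->R1 -> R2=(0,4,0,0) R1=(0,4,0,0)
Op 4: merge R1<->R3 -> R1=(0,4,0,0) R3=(0,4,0,0)
Op 5: merge R3<->R1 -> R3=(0,4,0,0) R1=(0,4,0,0)
Op 6: inc R3 by 3 -> R3=(0,4,0,3) value=7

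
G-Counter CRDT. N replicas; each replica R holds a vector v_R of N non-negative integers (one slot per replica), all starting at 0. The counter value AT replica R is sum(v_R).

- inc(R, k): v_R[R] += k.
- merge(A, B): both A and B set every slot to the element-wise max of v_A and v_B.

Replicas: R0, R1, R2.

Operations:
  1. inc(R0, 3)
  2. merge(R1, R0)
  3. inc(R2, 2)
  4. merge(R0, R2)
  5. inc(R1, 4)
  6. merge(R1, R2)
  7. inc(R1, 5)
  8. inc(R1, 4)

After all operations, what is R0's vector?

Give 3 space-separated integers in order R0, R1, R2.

Answer: 3 0 2

Derivation:
Op 1: inc R0 by 3 -> R0=(3,0,0) value=3
Op 2: merge R1<->R0 -> R1=(3,0,0) R0=(3,0,0)
Op 3: inc R2 by 2 -> R2=(0,0,2) value=2
Op 4: merge R0<->R2 -> R0=(3,0,2) R2=(3,0,2)
Op 5: inc R1 by 4 -> R1=(3,4,0) value=7
Op 6: merge R1<->R2 -> R1=(3,4,2) R2=(3,4,2)
Op 7: inc R1 by 5 -> R1=(3,9,2) value=14
Op 8: inc R1 by 4 -> R1=(3,13,2) value=18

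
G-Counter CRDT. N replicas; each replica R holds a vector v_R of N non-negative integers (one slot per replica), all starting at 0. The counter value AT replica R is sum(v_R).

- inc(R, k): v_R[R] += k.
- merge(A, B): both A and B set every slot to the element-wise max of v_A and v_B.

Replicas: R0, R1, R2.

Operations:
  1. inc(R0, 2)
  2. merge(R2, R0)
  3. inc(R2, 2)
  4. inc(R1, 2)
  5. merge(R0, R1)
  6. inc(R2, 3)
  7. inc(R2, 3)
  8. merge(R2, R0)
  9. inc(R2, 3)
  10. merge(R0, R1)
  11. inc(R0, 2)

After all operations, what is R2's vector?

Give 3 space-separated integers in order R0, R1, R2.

Op 1: inc R0 by 2 -> R0=(2,0,0) value=2
Op 2: merge R2<->R0 -> R2=(2,0,0) R0=(2,0,0)
Op 3: inc R2 by 2 -> R2=(2,0,2) value=4
Op 4: inc R1 by 2 -> R1=(0,2,0) value=2
Op 5: merge R0<->R1 -> R0=(2,2,0) R1=(2,2,0)
Op 6: inc R2 by 3 -> R2=(2,0,5) value=7
Op 7: inc R2 by 3 -> R2=(2,0,8) value=10
Op 8: merge R2<->R0 -> R2=(2,2,8) R0=(2,2,8)
Op 9: inc R2 by 3 -> R2=(2,2,11) value=15
Op 10: merge R0<->R1 -> R0=(2,2,8) R1=(2,2,8)
Op 11: inc R0 by 2 -> R0=(4,2,8) value=14

Answer: 2 2 11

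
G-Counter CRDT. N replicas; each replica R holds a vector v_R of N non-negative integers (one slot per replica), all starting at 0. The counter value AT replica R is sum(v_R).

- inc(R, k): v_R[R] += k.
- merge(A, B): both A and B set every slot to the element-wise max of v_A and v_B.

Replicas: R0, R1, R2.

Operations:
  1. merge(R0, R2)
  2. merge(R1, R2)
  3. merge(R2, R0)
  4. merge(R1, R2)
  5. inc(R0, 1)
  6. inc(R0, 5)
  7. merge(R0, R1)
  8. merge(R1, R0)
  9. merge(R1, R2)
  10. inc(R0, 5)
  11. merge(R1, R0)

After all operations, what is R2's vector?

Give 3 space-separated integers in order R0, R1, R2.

Answer: 6 0 0

Derivation:
Op 1: merge R0<->R2 -> R0=(0,0,0) R2=(0,0,0)
Op 2: merge R1<->R2 -> R1=(0,0,0) R2=(0,0,0)
Op 3: merge R2<->R0 -> R2=(0,0,0) R0=(0,0,0)
Op 4: merge R1<->R2 -> R1=(0,0,0) R2=(0,0,0)
Op 5: inc R0 by 1 -> R0=(1,0,0) value=1
Op 6: inc R0 by 5 -> R0=(6,0,0) value=6
Op 7: merge R0<->R1 -> R0=(6,0,0) R1=(6,0,0)
Op 8: merge R1<->R0 -> R1=(6,0,0) R0=(6,0,0)
Op 9: merge R1<->R2 -> R1=(6,0,0) R2=(6,0,0)
Op 10: inc R0 by 5 -> R0=(11,0,0) value=11
Op 11: merge R1<->R0 -> R1=(11,0,0) R0=(11,0,0)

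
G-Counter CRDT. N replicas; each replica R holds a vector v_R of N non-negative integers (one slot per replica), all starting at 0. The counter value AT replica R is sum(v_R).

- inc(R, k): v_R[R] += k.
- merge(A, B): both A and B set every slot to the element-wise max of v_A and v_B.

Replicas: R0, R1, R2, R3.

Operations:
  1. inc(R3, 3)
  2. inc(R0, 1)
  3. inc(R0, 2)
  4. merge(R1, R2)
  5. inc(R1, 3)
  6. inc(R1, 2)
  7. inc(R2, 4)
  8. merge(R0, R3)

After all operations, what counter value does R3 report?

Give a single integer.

Op 1: inc R3 by 3 -> R3=(0,0,0,3) value=3
Op 2: inc R0 by 1 -> R0=(1,0,0,0) value=1
Op 3: inc R0 by 2 -> R0=(3,0,0,0) value=3
Op 4: merge R1<->R2 -> R1=(0,0,0,0) R2=(0,0,0,0)
Op 5: inc R1 by 3 -> R1=(0,3,0,0) value=3
Op 6: inc R1 by 2 -> R1=(0,5,0,0) value=5
Op 7: inc R2 by 4 -> R2=(0,0,4,0) value=4
Op 8: merge R0<->R3 -> R0=(3,0,0,3) R3=(3,0,0,3)

Answer: 6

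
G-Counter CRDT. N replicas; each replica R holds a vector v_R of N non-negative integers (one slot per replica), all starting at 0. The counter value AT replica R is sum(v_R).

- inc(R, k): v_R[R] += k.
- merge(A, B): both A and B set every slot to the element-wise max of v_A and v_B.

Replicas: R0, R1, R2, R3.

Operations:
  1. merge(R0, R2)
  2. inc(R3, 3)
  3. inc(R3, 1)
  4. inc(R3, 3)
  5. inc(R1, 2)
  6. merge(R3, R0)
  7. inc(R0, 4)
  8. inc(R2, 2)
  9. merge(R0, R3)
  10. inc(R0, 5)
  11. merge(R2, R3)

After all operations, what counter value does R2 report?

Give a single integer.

Op 1: merge R0<->R2 -> R0=(0,0,0,0) R2=(0,0,0,0)
Op 2: inc R3 by 3 -> R3=(0,0,0,3) value=3
Op 3: inc R3 by 1 -> R3=(0,0,0,4) value=4
Op 4: inc R3 by 3 -> R3=(0,0,0,7) value=7
Op 5: inc R1 by 2 -> R1=(0,2,0,0) value=2
Op 6: merge R3<->R0 -> R3=(0,0,0,7) R0=(0,0,0,7)
Op 7: inc R0 by 4 -> R0=(4,0,0,7) value=11
Op 8: inc R2 by 2 -> R2=(0,0,2,0) value=2
Op 9: merge R0<->R3 -> R0=(4,0,0,7) R3=(4,0,0,7)
Op 10: inc R0 by 5 -> R0=(9,0,0,7) value=16
Op 11: merge R2<->R3 -> R2=(4,0,2,7) R3=(4,0,2,7)

Answer: 13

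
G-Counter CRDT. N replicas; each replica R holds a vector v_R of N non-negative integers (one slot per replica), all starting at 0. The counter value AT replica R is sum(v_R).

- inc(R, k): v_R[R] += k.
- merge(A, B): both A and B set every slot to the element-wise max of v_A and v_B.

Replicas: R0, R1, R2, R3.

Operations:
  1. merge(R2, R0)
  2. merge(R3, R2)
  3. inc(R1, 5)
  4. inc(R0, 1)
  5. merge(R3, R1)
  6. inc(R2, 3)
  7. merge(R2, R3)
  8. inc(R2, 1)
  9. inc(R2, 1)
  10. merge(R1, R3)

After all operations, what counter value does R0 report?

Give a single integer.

Op 1: merge R2<->R0 -> R2=(0,0,0,0) R0=(0,0,0,0)
Op 2: merge R3<->R2 -> R3=(0,0,0,0) R2=(0,0,0,0)
Op 3: inc R1 by 5 -> R1=(0,5,0,0) value=5
Op 4: inc R0 by 1 -> R0=(1,0,0,0) value=1
Op 5: merge R3<->R1 -> R3=(0,5,0,0) R1=(0,5,0,0)
Op 6: inc R2 by 3 -> R2=(0,0,3,0) value=3
Op 7: merge R2<->R3 -> R2=(0,5,3,0) R3=(0,5,3,0)
Op 8: inc R2 by 1 -> R2=(0,5,4,0) value=9
Op 9: inc R2 by 1 -> R2=(0,5,5,0) value=10
Op 10: merge R1<->R3 -> R1=(0,5,3,0) R3=(0,5,3,0)

Answer: 1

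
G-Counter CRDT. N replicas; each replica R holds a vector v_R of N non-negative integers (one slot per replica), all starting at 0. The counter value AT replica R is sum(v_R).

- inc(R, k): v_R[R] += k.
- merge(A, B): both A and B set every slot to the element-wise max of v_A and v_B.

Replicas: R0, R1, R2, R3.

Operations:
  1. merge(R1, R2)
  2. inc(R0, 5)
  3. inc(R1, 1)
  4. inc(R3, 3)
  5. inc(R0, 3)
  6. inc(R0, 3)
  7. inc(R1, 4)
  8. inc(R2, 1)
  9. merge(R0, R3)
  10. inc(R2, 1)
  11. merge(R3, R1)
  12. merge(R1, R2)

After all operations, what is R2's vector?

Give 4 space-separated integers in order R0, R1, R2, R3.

Answer: 11 5 2 3

Derivation:
Op 1: merge R1<->R2 -> R1=(0,0,0,0) R2=(0,0,0,0)
Op 2: inc R0 by 5 -> R0=(5,0,0,0) value=5
Op 3: inc R1 by 1 -> R1=(0,1,0,0) value=1
Op 4: inc R3 by 3 -> R3=(0,0,0,3) value=3
Op 5: inc R0 by 3 -> R0=(8,0,0,0) value=8
Op 6: inc R0 by 3 -> R0=(11,0,0,0) value=11
Op 7: inc R1 by 4 -> R1=(0,5,0,0) value=5
Op 8: inc R2 by 1 -> R2=(0,0,1,0) value=1
Op 9: merge R0<->R3 -> R0=(11,0,0,3) R3=(11,0,0,3)
Op 10: inc R2 by 1 -> R2=(0,0,2,0) value=2
Op 11: merge R3<->R1 -> R3=(11,5,0,3) R1=(11,5,0,3)
Op 12: merge R1<->R2 -> R1=(11,5,2,3) R2=(11,5,2,3)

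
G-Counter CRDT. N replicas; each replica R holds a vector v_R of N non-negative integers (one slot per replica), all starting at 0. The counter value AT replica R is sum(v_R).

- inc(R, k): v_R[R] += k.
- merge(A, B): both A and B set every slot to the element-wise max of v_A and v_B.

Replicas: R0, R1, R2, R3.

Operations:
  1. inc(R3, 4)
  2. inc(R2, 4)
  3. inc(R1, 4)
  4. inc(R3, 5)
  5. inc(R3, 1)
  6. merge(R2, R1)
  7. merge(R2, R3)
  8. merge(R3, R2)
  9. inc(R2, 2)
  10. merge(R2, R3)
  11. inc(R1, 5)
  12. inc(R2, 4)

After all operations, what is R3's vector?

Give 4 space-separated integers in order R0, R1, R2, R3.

Answer: 0 4 6 10

Derivation:
Op 1: inc R3 by 4 -> R3=(0,0,0,4) value=4
Op 2: inc R2 by 4 -> R2=(0,0,4,0) value=4
Op 3: inc R1 by 4 -> R1=(0,4,0,0) value=4
Op 4: inc R3 by 5 -> R3=(0,0,0,9) value=9
Op 5: inc R3 by 1 -> R3=(0,0,0,10) value=10
Op 6: merge R2<->R1 -> R2=(0,4,4,0) R1=(0,4,4,0)
Op 7: merge R2<->R3 -> R2=(0,4,4,10) R3=(0,4,4,10)
Op 8: merge R3<->R2 -> R3=(0,4,4,10) R2=(0,4,4,10)
Op 9: inc R2 by 2 -> R2=(0,4,6,10) value=20
Op 10: merge R2<->R3 -> R2=(0,4,6,10) R3=(0,4,6,10)
Op 11: inc R1 by 5 -> R1=(0,9,4,0) value=13
Op 12: inc R2 by 4 -> R2=(0,4,10,10) value=24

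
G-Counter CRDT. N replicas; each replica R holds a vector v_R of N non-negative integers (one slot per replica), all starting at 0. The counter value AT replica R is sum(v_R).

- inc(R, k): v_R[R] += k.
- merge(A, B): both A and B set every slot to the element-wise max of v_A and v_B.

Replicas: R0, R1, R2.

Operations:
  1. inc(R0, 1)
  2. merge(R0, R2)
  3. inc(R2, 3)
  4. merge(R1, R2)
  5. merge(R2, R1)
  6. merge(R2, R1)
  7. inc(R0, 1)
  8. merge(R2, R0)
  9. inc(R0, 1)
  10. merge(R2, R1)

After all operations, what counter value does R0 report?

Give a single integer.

Answer: 6

Derivation:
Op 1: inc R0 by 1 -> R0=(1,0,0) value=1
Op 2: merge R0<->R2 -> R0=(1,0,0) R2=(1,0,0)
Op 3: inc R2 by 3 -> R2=(1,0,3) value=4
Op 4: merge R1<->R2 -> R1=(1,0,3) R2=(1,0,3)
Op 5: merge R2<->R1 -> R2=(1,0,3) R1=(1,0,3)
Op 6: merge R2<->R1 -> R2=(1,0,3) R1=(1,0,3)
Op 7: inc R0 by 1 -> R0=(2,0,0) value=2
Op 8: merge R2<->R0 -> R2=(2,0,3) R0=(2,0,3)
Op 9: inc R0 by 1 -> R0=(3,0,3) value=6
Op 10: merge R2<->R1 -> R2=(2,0,3) R1=(2,0,3)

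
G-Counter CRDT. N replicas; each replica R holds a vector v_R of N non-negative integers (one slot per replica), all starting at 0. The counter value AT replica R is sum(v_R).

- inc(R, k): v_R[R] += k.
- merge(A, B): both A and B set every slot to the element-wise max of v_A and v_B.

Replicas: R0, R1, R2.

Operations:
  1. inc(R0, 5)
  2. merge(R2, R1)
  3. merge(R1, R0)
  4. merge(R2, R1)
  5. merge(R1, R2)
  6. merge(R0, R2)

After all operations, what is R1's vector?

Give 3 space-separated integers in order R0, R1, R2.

Op 1: inc R0 by 5 -> R0=(5,0,0) value=5
Op 2: merge R2<->R1 -> R2=(0,0,0) R1=(0,0,0)
Op 3: merge R1<->R0 -> R1=(5,0,0) R0=(5,0,0)
Op 4: merge R2<->R1 -> R2=(5,0,0) R1=(5,0,0)
Op 5: merge R1<->R2 -> R1=(5,0,0) R2=(5,0,0)
Op 6: merge R0<->R2 -> R0=(5,0,0) R2=(5,0,0)

Answer: 5 0 0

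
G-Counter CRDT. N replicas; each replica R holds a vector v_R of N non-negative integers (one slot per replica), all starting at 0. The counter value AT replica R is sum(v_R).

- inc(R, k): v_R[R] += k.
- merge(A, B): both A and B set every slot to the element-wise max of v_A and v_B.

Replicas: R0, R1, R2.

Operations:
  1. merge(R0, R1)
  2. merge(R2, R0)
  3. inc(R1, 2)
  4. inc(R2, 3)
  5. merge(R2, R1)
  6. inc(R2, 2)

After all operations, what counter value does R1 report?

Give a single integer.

Op 1: merge R0<->R1 -> R0=(0,0,0) R1=(0,0,0)
Op 2: merge R2<->R0 -> R2=(0,0,0) R0=(0,0,0)
Op 3: inc R1 by 2 -> R1=(0,2,0) value=2
Op 4: inc R2 by 3 -> R2=(0,0,3) value=3
Op 5: merge R2<->R1 -> R2=(0,2,3) R1=(0,2,3)
Op 6: inc R2 by 2 -> R2=(0,2,5) value=7

Answer: 5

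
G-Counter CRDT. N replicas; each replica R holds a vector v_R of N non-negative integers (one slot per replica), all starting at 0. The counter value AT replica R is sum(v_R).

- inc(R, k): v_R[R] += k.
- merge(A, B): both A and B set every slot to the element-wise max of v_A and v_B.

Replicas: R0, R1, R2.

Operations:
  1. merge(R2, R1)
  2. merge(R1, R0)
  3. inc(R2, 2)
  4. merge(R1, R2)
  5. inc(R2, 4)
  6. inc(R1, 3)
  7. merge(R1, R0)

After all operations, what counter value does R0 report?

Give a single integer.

Answer: 5

Derivation:
Op 1: merge R2<->R1 -> R2=(0,0,0) R1=(0,0,0)
Op 2: merge R1<->R0 -> R1=(0,0,0) R0=(0,0,0)
Op 3: inc R2 by 2 -> R2=(0,0,2) value=2
Op 4: merge R1<->R2 -> R1=(0,0,2) R2=(0,0,2)
Op 5: inc R2 by 4 -> R2=(0,0,6) value=6
Op 6: inc R1 by 3 -> R1=(0,3,2) value=5
Op 7: merge R1<->R0 -> R1=(0,3,2) R0=(0,3,2)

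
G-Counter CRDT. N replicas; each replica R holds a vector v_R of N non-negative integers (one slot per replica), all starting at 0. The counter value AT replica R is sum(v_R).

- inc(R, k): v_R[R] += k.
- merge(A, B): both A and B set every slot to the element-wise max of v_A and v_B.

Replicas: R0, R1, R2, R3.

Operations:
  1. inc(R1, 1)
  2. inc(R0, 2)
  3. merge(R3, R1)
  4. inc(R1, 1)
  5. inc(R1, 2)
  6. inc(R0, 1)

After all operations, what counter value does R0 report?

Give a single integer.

Op 1: inc R1 by 1 -> R1=(0,1,0,0) value=1
Op 2: inc R0 by 2 -> R0=(2,0,0,0) value=2
Op 3: merge R3<->R1 -> R3=(0,1,0,0) R1=(0,1,0,0)
Op 4: inc R1 by 1 -> R1=(0,2,0,0) value=2
Op 5: inc R1 by 2 -> R1=(0,4,0,0) value=4
Op 6: inc R0 by 1 -> R0=(3,0,0,0) value=3

Answer: 3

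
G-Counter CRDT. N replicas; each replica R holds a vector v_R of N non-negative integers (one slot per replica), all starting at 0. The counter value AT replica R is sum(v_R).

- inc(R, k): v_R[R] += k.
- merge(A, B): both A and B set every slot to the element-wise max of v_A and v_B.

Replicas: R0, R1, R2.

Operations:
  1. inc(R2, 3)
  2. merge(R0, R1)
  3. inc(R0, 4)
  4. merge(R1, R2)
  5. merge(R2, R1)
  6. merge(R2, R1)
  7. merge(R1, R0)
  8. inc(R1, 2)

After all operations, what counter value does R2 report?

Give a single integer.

Answer: 3

Derivation:
Op 1: inc R2 by 3 -> R2=(0,0,3) value=3
Op 2: merge R0<->R1 -> R0=(0,0,0) R1=(0,0,0)
Op 3: inc R0 by 4 -> R0=(4,0,0) value=4
Op 4: merge R1<->R2 -> R1=(0,0,3) R2=(0,0,3)
Op 5: merge R2<->R1 -> R2=(0,0,3) R1=(0,0,3)
Op 6: merge R2<->R1 -> R2=(0,0,3) R1=(0,0,3)
Op 7: merge R1<->R0 -> R1=(4,0,3) R0=(4,0,3)
Op 8: inc R1 by 2 -> R1=(4,2,3) value=9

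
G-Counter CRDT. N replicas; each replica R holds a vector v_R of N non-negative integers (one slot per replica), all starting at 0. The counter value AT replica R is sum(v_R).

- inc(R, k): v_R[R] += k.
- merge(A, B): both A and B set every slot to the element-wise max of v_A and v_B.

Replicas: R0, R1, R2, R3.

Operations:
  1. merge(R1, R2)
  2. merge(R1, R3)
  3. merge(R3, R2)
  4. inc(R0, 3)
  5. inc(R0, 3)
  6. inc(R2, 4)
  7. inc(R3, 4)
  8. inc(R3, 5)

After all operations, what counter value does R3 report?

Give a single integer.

Op 1: merge R1<->R2 -> R1=(0,0,0,0) R2=(0,0,0,0)
Op 2: merge R1<->R3 -> R1=(0,0,0,0) R3=(0,0,0,0)
Op 3: merge R3<->R2 -> R3=(0,0,0,0) R2=(0,0,0,0)
Op 4: inc R0 by 3 -> R0=(3,0,0,0) value=3
Op 5: inc R0 by 3 -> R0=(6,0,0,0) value=6
Op 6: inc R2 by 4 -> R2=(0,0,4,0) value=4
Op 7: inc R3 by 4 -> R3=(0,0,0,4) value=4
Op 8: inc R3 by 5 -> R3=(0,0,0,9) value=9

Answer: 9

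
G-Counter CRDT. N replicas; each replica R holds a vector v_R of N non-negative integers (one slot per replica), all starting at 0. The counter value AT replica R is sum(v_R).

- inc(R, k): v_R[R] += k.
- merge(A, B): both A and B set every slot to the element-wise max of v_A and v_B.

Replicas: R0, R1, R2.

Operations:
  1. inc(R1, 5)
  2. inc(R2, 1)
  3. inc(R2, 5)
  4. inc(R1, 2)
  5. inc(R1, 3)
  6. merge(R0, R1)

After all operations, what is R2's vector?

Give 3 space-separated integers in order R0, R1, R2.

Answer: 0 0 6

Derivation:
Op 1: inc R1 by 5 -> R1=(0,5,0) value=5
Op 2: inc R2 by 1 -> R2=(0,0,1) value=1
Op 3: inc R2 by 5 -> R2=(0,0,6) value=6
Op 4: inc R1 by 2 -> R1=(0,7,0) value=7
Op 5: inc R1 by 3 -> R1=(0,10,0) value=10
Op 6: merge R0<->R1 -> R0=(0,10,0) R1=(0,10,0)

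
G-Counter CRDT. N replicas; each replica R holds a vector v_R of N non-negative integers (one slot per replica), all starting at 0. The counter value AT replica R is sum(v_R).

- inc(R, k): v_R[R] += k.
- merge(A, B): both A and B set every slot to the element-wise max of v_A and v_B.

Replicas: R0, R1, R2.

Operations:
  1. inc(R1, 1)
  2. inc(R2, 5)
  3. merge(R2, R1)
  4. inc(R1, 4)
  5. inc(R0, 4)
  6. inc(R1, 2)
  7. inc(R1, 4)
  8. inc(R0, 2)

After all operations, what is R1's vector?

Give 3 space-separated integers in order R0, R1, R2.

Answer: 0 11 5

Derivation:
Op 1: inc R1 by 1 -> R1=(0,1,0) value=1
Op 2: inc R2 by 5 -> R2=(0,0,5) value=5
Op 3: merge R2<->R1 -> R2=(0,1,5) R1=(0,1,5)
Op 4: inc R1 by 4 -> R1=(0,5,5) value=10
Op 5: inc R0 by 4 -> R0=(4,0,0) value=4
Op 6: inc R1 by 2 -> R1=(0,7,5) value=12
Op 7: inc R1 by 4 -> R1=(0,11,5) value=16
Op 8: inc R0 by 2 -> R0=(6,0,0) value=6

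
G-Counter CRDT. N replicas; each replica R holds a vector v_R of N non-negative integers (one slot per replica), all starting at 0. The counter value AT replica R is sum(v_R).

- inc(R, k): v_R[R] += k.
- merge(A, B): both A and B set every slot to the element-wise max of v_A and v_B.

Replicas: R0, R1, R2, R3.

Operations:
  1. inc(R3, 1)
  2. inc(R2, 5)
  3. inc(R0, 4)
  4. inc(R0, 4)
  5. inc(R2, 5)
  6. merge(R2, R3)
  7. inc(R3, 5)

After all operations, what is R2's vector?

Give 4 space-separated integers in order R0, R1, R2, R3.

Answer: 0 0 10 1

Derivation:
Op 1: inc R3 by 1 -> R3=(0,0,0,1) value=1
Op 2: inc R2 by 5 -> R2=(0,0,5,0) value=5
Op 3: inc R0 by 4 -> R0=(4,0,0,0) value=4
Op 4: inc R0 by 4 -> R0=(8,0,0,0) value=8
Op 5: inc R2 by 5 -> R2=(0,0,10,0) value=10
Op 6: merge R2<->R3 -> R2=(0,0,10,1) R3=(0,0,10,1)
Op 7: inc R3 by 5 -> R3=(0,0,10,6) value=16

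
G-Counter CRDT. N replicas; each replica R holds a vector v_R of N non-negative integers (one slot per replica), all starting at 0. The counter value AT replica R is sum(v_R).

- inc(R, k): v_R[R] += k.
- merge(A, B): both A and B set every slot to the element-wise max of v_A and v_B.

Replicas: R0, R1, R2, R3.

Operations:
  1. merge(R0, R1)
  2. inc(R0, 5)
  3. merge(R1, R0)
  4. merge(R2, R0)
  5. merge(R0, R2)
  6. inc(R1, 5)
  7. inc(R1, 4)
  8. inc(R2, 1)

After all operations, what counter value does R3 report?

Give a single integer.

Op 1: merge R0<->R1 -> R0=(0,0,0,0) R1=(0,0,0,0)
Op 2: inc R0 by 5 -> R0=(5,0,0,0) value=5
Op 3: merge R1<->R0 -> R1=(5,0,0,0) R0=(5,0,0,0)
Op 4: merge R2<->R0 -> R2=(5,0,0,0) R0=(5,0,0,0)
Op 5: merge R0<->R2 -> R0=(5,0,0,0) R2=(5,0,0,0)
Op 6: inc R1 by 5 -> R1=(5,5,0,0) value=10
Op 7: inc R1 by 4 -> R1=(5,9,0,0) value=14
Op 8: inc R2 by 1 -> R2=(5,0,1,0) value=6

Answer: 0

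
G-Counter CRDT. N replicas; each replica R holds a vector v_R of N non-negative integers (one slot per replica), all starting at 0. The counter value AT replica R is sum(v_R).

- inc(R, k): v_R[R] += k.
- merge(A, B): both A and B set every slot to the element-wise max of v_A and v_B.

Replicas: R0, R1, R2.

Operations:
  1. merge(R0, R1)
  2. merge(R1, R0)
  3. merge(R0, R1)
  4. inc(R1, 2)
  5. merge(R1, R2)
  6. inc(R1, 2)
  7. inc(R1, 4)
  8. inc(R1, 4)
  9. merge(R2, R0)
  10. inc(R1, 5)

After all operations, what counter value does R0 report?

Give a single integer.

Op 1: merge R0<->R1 -> R0=(0,0,0) R1=(0,0,0)
Op 2: merge R1<->R0 -> R1=(0,0,0) R0=(0,0,0)
Op 3: merge R0<->R1 -> R0=(0,0,0) R1=(0,0,0)
Op 4: inc R1 by 2 -> R1=(0,2,0) value=2
Op 5: merge R1<->R2 -> R1=(0,2,0) R2=(0,2,0)
Op 6: inc R1 by 2 -> R1=(0,4,0) value=4
Op 7: inc R1 by 4 -> R1=(0,8,0) value=8
Op 8: inc R1 by 4 -> R1=(0,12,0) value=12
Op 9: merge R2<->R0 -> R2=(0,2,0) R0=(0,2,0)
Op 10: inc R1 by 5 -> R1=(0,17,0) value=17

Answer: 2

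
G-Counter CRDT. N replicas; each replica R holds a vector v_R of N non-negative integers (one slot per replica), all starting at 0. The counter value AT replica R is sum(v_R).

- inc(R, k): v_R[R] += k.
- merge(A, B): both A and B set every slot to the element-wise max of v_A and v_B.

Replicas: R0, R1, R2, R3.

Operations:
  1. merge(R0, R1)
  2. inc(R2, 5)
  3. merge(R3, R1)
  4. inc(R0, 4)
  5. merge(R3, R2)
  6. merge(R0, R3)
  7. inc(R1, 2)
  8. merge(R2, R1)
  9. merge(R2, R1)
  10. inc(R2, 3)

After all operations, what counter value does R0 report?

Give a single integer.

Answer: 9

Derivation:
Op 1: merge R0<->R1 -> R0=(0,0,0,0) R1=(0,0,0,0)
Op 2: inc R2 by 5 -> R2=(0,0,5,0) value=5
Op 3: merge R3<->R1 -> R3=(0,0,0,0) R1=(0,0,0,0)
Op 4: inc R0 by 4 -> R0=(4,0,0,0) value=4
Op 5: merge R3<->R2 -> R3=(0,0,5,0) R2=(0,0,5,0)
Op 6: merge R0<->R3 -> R0=(4,0,5,0) R3=(4,0,5,0)
Op 7: inc R1 by 2 -> R1=(0,2,0,0) value=2
Op 8: merge R2<->R1 -> R2=(0,2,5,0) R1=(0,2,5,0)
Op 9: merge R2<->R1 -> R2=(0,2,5,0) R1=(0,2,5,0)
Op 10: inc R2 by 3 -> R2=(0,2,8,0) value=10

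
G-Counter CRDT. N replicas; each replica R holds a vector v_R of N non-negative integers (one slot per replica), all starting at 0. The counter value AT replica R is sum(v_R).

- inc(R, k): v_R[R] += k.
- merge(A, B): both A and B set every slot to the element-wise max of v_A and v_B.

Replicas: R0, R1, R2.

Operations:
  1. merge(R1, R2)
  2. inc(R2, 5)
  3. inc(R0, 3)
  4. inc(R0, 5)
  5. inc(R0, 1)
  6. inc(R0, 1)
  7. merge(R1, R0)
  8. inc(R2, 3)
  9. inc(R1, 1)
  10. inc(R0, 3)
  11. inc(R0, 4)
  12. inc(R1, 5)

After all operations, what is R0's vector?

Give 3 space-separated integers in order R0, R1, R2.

Op 1: merge R1<->R2 -> R1=(0,0,0) R2=(0,0,0)
Op 2: inc R2 by 5 -> R2=(0,0,5) value=5
Op 3: inc R0 by 3 -> R0=(3,0,0) value=3
Op 4: inc R0 by 5 -> R0=(8,0,0) value=8
Op 5: inc R0 by 1 -> R0=(9,0,0) value=9
Op 6: inc R0 by 1 -> R0=(10,0,0) value=10
Op 7: merge R1<->R0 -> R1=(10,0,0) R0=(10,0,0)
Op 8: inc R2 by 3 -> R2=(0,0,8) value=8
Op 9: inc R1 by 1 -> R1=(10,1,0) value=11
Op 10: inc R0 by 3 -> R0=(13,0,0) value=13
Op 11: inc R0 by 4 -> R0=(17,0,0) value=17
Op 12: inc R1 by 5 -> R1=(10,6,0) value=16

Answer: 17 0 0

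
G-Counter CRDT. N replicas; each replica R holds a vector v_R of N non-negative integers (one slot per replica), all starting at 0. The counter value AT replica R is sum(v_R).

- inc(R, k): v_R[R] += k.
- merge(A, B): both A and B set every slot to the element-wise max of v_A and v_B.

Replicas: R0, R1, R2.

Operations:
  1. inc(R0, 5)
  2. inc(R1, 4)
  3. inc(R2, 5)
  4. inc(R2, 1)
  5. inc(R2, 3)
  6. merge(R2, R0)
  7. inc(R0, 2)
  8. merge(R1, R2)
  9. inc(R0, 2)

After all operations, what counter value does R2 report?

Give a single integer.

Answer: 18

Derivation:
Op 1: inc R0 by 5 -> R0=(5,0,0) value=5
Op 2: inc R1 by 4 -> R1=(0,4,0) value=4
Op 3: inc R2 by 5 -> R2=(0,0,5) value=5
Op 4: inc R2 by 1 -> R2=(0,0,6) value=6
Op 5: inc R2 by 3 -> R2=(0,0,9) value=9
Op 6: merge R2<->R0 -> R2=(5,0,9) R0=(5,0,9)
Op 7: inc R0 by 2 -> R0=(7,0,9) value=16
Op 8: merge R1<->R2 -> R1=(5,4,9) R2=(5,4,9)
Op 9: inc R0 by 2 -> R0=(9,0,9) value=18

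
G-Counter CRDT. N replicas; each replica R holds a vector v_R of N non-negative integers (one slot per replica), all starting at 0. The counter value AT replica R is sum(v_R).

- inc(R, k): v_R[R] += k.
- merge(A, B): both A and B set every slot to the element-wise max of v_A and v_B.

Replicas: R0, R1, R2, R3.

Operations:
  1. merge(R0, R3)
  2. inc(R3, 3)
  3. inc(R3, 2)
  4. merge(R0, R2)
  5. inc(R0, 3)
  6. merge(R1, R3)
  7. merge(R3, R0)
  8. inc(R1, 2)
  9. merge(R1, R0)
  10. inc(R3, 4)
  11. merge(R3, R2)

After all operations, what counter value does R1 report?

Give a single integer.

Op 1: merge R0<->R3 -> R0=(0,0,0,0) R3=(0,0,0,0)
Op 2: inc R3 by 3 -> R3=(0,0,0,3) value=3
Op 3: inc R3 by 2 -> R3=(0,0,0,5) value=5
Op 4: merge R0<->R2 -> R0=(0,0,0,0) R2=(0,0,0,0)
Op 5: inc R0 by 3 -> R0=(3,0,0,0) value=3
Op 6: merge R1<->R3 -> R1=(0,0,0,5) R3=(0,0,0,5)
Op 7: merge R3<->R0 -> R3=(3,0,0,5) R0=(3,0,0,5)
Op 8: inc R1 by 2 -> R1=(0,2,0,5) value=7
Op 9: merge R1<->R0 -> R1=(3,2,0,5) R0=(3,2,0,5)
Op 10: inc R3 by 4 -> R3=(3,0,0,9) value=12
Op 11: merge R3<->R2 -> R3=(3,0,0,9) R2=(3,0,0,9)

Answer: 10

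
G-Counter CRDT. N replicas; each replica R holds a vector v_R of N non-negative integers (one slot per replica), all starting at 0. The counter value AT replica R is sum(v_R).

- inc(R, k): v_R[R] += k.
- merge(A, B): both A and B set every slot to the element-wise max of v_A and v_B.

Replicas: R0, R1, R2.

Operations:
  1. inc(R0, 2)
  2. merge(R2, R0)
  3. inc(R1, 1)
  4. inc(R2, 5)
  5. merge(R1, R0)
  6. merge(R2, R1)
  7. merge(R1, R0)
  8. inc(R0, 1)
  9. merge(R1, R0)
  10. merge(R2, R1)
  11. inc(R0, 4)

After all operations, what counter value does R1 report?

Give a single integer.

Op 1: inc R0 by 2 -> R0=(2,0,0) value=2
Op 2: merge R2<->R0 -> R2=(2,0,0) R0=(2,0,0)
Op 3: inc R1 by 1 -> R1=(0,1,0) value=1
Op 4: inc R2 by 5 -> R2=(2,0,5) value=7
Op 5: merge R1<->R0 -> R1=(2,1,0) R0=(2,1,0)
Op 6: merge R2<->R1 -> R2=(2,1,5) R1=(2,1,5)
Op 7: merge R1<->R0 -> R1=(2,1,5) R0=(2,1,5)
Op 8: inc R0 by 1 -> R0=(3,1,5) value=9
Op 9: merge R1<->R0 -> R1=(3,1,5) R0=(3,1,5)
Op 10: merge R2<->R1 -> R2=(3,1,5) R1=(3,1,5)
Op 11: inc R0 by 4 -> R0=(7,1,5) value=13

Answer: 9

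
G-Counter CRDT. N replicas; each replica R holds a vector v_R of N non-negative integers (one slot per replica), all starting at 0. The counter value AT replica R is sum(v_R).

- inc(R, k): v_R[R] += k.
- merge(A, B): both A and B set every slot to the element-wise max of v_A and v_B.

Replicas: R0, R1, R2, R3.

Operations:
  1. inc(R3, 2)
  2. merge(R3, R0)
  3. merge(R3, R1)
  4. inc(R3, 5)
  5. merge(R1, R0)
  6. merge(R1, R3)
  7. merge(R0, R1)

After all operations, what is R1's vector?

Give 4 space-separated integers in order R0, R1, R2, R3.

Op 1: inc R3 by 2 -> R3=(0,0,0,2) value=2
Op 2: merge R3<->R0 -> R3=(0,0,0,2) R0=(0,0,0,2)
Op 3: merge R3<->R1 -> R3=(0,0,0,2) R1=(0,0,0,2)
Op 4: inc R3 by 5 -> R3=(0,0,0,7) value=7
Op 5: merge R1<->R0 -> R1=(0,0,0,2) R0=(0,0,0,2)
Op 6: merge R1<->R3 -> R1=(0,0,0,7) R3=(0,0,0,7)
Op 7: merge R0<->R1 -> R0=(0,0,0,7) R1=(0,0,0,7)

Answer: 0 0 0 7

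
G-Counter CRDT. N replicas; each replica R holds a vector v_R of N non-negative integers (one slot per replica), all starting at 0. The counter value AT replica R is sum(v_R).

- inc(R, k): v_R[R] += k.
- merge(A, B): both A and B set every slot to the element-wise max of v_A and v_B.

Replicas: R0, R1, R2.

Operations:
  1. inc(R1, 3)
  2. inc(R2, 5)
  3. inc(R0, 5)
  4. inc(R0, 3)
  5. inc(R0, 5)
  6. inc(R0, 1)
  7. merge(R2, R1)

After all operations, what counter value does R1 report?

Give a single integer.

Op 1: inc R1 by 3 -> R1=(0,3,0) value=3
Op 2: inc R2 by 5 -> R2=(0,0,5) value=5
Op 3: inc R0 by 5 -> R0=(5,0,0) value=5
Op 4: inc R0 by 3 -> R0=(8,0,0) value=8
Op 5: inc R0 by 5 -> R0=(13,0,0) value=13
Op 6: inc R0 by 1 -> R0=(14,0,0) value=14
Op 7: merge R2<->R1 -> R2=(0,3,5) R1=(0,3,5)

Answer: 8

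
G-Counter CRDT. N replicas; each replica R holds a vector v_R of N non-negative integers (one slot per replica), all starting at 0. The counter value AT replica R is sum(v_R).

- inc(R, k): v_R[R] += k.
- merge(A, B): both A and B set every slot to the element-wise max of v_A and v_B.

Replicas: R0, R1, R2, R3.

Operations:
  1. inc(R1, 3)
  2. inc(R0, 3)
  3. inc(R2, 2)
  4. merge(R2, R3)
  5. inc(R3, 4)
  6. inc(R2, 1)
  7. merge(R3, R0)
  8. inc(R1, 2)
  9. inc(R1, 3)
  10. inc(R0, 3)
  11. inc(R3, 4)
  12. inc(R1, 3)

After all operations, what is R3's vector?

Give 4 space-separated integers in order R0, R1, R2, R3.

Answer: 3 0 2 8

Derivation:
Op 1: inc R1 by 3 -> R1=(0,3,0,0) value=3
Op 2: inc R0 by 3 -> R0=(3,0,0,0) value=3
Op 3: inc R2 by 2 -> R2=(0,0,2,0) value=2
Op 4: merge R2<->R3 -> R2=(0,0,2,0) R3=(0,0,2,0)
Op 5: inc R3 by 4 -> R3=(0,0,2,4) value=6
Op 6: inc R2 by 1 -> R2=(0,0,3,0) value=3
Op 7: merge R3<->R0 -> R3=(3,0,2,4) R0=(3,0,2,4)
Op 8: inc R1 by 2 -> R1=(0,5,0,0) value=5
Op 9: inc R1 by 3 -> R1=(0,8,0,0) value=8
Op 10: inc R0 by 3 -> R0=(6,0,2,4) value=12
Op 11: inc R3 by 4 -> R3=(3,0,2,8) value=13
Op 12: inc R1 by 3 -> R1=(0,11,0,0) value=11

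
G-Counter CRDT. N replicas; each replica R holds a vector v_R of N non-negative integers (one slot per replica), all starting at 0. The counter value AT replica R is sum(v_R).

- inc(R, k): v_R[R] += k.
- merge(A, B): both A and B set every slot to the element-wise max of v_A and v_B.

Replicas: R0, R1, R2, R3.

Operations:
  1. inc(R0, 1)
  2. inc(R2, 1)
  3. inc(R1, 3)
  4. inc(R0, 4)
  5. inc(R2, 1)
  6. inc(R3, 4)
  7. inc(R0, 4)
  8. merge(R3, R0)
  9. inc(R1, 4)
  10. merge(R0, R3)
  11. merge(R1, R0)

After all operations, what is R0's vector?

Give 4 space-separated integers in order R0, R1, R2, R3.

Answer: 9 7 0 4

Derivation:
Op 1: inc R0 by 1 -> R0=(1,0,0,0) value=1
Op 2: inc R2 by 1 -> R2=(0,0,1,0) value=1
Op 3: inc R1 by 3 -> R1=(0,3,0,0) value=3
Op 4: inc R0 by 4 -> R0=(5,0,0,0) value=5
Op 5: inc R2 by 1 -> R2=(0,0,2,0) value=2
Op 6: inc R3 by 4 -> R3=(0,0,0,4) value=4
Op 7: inc R0 by 4 -> R0=(9,0,0,0) value=9
Op 8: merge R3<->R0 -> R3=(9,0,0,4) R0=(9,0,0,4)
Op 9: inc R1 by 4 -> R1=(0,7,0,0) value=7
Op 10: merge R0<->R3 -> R0=(9,0,0,4) R3=(9,0,0,4)
Op 11: merge R1<->R0 -> R1=(9,7,0,4) R0=(9,7,0,4)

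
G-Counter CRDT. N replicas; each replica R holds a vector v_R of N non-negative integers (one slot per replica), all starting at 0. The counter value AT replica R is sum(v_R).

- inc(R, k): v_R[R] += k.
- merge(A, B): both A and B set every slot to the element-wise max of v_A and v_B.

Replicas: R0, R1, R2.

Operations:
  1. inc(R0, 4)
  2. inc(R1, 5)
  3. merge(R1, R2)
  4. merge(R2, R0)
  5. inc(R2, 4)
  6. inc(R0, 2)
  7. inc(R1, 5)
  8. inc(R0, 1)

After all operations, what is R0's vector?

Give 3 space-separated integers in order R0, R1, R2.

Answer: 7 5 0

Derivation:
Op 1: inc R0 by 4 -> R0=(4,0,0) value=4
Op 2: inc R1 by 5 -> R1=(0,5,0) value=5
Op 3: merge R1<->R2 -> R1=(0,5,0) R2=(0,5,0)
Op 4: merge R2<->R0 -> R2=(4,5,0) R0=(4,5,0)
Op 5: inc R2 by 4 -> R2=(4,5,4) value=13
Op 6: inc R0 by 2 -> R0=(6,5,0) value=11
Op 7: inc R1 by 5 -> R1=(0,10,0) value=10
Op 8: inc R0 by 1 -> R0=(7,5,0) value=12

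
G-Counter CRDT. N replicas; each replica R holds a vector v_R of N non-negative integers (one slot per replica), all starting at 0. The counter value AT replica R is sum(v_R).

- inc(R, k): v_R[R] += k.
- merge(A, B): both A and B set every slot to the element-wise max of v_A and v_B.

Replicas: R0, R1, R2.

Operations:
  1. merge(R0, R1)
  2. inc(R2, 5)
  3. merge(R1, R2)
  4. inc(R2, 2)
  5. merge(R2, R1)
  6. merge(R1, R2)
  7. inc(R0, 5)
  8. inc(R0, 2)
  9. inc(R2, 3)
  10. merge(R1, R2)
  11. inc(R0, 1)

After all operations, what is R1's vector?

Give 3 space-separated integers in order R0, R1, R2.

Op 1: merge R0<->R1 -> R0=(0,0,0) R1=(0,0,0)
Op 2: inc R2 by 5 -> R2=(0,0,5) value=5
Op 3: merge R1<->R2 -> R1=(0,0,5) R2=(0,0,5)
Op 4: inc R2 by 2 -> R2=(0,0,7) value=7
Op 5: merge R2<->R1 -> R2=(0,0,7) R1=(0,0,7)
Op 6: merge R1<->R2 -> R1=(0,0,7) R2=(0,0,7)
Op 7: inc R0 by 5 -> R0=(5,0,0) value=5
Op 8: inc R0 by 2 -> R0=(7,0,0) value=7
Op 9: inc R2 by 3 -> R2=(0,0,10) value=10
Op 10: merge R1<->R2 -> R1=(0,0,10) R2=(0,0,10)
Op 11: inc R0 by 1 -> R0=(8,0,0) value=8

Answer: 0 0 10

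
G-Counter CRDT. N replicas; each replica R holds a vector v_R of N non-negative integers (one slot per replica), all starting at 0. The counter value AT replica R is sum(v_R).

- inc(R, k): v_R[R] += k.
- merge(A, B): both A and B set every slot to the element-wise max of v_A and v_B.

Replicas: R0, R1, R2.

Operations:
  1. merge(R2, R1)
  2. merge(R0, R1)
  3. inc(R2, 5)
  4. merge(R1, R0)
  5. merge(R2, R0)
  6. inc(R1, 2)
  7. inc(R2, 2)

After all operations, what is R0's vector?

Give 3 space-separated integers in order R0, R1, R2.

Op 1: merge R2<->R1 -> R2=(0,0,0) R1=(0,0,0)
Op 2: merge R0<->R1 -> R0=(0,0,0) R1=(0,0,0)
Op 3: inc R2 by 5 -> R2=(0,0,5) value=5
Op 4: merge R1<->R0 -> R1=(0,0,0) R0=(0,0,0)
Op 5: merge R2<->R0 -> R2=(0,0,5) R0=(0,0,5)
Op 6: inc R1 by 2 -> R1=(0,2,0) value=2
Op 7: inc R2 by 2 -> R2=(0,0,7) value=7

Answer: 0 0 5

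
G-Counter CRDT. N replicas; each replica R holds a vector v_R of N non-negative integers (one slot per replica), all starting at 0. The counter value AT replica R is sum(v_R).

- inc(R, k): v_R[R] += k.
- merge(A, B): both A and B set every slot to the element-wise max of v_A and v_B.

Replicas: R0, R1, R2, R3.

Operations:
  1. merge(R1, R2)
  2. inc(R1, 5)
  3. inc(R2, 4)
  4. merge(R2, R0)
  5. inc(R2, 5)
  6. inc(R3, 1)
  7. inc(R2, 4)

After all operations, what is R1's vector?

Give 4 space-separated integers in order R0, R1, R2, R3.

Op 1: merge R1<->R2 -> R1=(0,0,0,0) R2=(0,0,0,0)
Op 2: inc R1 by 5 -> R1=(0,5,0,0) value=5
Op 3: inc R2 by 4 -> R2=(0,0,4,0) value=4
Op 4: merge R2<->R0 -> R2=(0,0,4,0) R0=(0,0,4,0)
Op 5: inc R2 by 5 -> R2=(0,0,9,0) value=9
Op 6: inc R3 by 1 -> R3=(0,0,0,1) value=1
Op 7: inc R2 by 4 -> R2=(0,0,13,0) value=13

Answer: 0 5 0 0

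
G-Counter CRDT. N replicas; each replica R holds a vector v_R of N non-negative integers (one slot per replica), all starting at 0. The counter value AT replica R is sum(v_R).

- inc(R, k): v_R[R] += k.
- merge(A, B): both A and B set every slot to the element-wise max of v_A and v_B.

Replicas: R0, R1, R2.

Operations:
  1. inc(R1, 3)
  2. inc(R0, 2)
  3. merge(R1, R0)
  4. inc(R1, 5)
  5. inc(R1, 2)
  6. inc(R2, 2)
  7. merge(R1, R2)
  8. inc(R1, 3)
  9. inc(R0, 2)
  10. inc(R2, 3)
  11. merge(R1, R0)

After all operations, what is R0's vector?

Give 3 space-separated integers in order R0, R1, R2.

Answer: 4 13 2

Derivation:
Op 1: inc R1 by 3 -> R1=(0,3,0) value=3
Op 2: inc R0 by 2 -> R0=(2,0,0) value=2
Op 3: merge R1<->R0 -> R1=(2,3,0) R0=(2,3,0)
Op 4: inc R1 by 5 -> R1=(2,8,0) value=10
Op 5: inc R1 by 2 -> R1=(2,10,0) value=12
Op 6: inc R2 by 2 -> R2=(0,0,2) value=2
Op 7: merge R1<->R2 -> R1=(2,10,2) R2=(2,10,2)
Op 8: inc R1 by 3 -> R1=(2,13,2) value=17
Op 9: inc R0 by 2 -> R0=(4,3,0) value=7
Op 10: inc R2 by 3 -> R2=(2,10,5) value=17
Op 11: merge R1<->R0 -> R1=(4,13,2) R0=(4,13,2)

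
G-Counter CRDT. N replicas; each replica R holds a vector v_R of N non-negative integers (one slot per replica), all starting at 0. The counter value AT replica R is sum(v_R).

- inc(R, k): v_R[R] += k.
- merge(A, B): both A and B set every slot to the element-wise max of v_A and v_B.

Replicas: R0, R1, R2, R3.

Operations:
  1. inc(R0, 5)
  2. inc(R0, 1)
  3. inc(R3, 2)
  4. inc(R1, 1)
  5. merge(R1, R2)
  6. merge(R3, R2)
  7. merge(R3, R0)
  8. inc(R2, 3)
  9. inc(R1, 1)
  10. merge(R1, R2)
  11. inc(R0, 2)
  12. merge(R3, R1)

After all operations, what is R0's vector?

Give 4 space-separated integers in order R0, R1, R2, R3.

Answer: 8 1 0 2

Derivation:
Op 1: inc R0 by 5 -> R0=(5,0,0,0) value=5
Op 2: inc R0 by 1 -> R0=(6,0,0,0) value=6
Op 3: inc R3 by 2 -> R3=(0,0,0,2) value=2
Op 4: inc R1 by 1 -> R1=(0,1,0,0) value=1
Op 5: merge R1<->R2 -> R1=(0,1,0,0) R2=(0,1,0,0)
Op 6: merge R3<->R2 -> R3=(0,1,0,2) R2=(0,1,0,2)
Op 7: merge R3<->R0 -> R3=(6,1,0,2) R0=(6,1,0,2)
Op 8: inc R2 by 3 -> R2=(0,1,3,2) value=6
Op 9: inc R1 by 1 -> R1=(0,2,0,0) value=2
Op 10: merge R1<->R2 -> R1=(0,2,3,2) R2=(0,2,3,2)
Op 11: inc R0 by 2 -> R0=(8,1,0,2) value=11
Op 12: merge R3<->R1 -> R3=(6,2,3,2) R1=(6,2,3,2)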